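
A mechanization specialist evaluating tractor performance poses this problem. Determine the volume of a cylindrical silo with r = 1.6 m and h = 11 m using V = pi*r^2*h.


V = pi * r^2 * h
  = pi * 1.6^2 * 11
  = pi * 2.56 * 11
  = 88.47 m^3


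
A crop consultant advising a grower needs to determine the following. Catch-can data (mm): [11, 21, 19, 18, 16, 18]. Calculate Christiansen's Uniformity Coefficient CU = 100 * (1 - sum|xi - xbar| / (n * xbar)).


xbar = 103 / 6 = 17.167
sum|xi - xbar| = 14.667
CU = 100 * (1 - 14.667 / (6 * 17.167))
   = 100 * (1 - 0.1424)
   = 85.76%


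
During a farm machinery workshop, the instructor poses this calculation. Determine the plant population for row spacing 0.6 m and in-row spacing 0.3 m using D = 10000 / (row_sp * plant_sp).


D = 10000 / (row_sp * plant_sp)
  = 10000 / (0.6 * 0.3)
  = 10000 / 0.1800
  = 55555.56 plants/ha


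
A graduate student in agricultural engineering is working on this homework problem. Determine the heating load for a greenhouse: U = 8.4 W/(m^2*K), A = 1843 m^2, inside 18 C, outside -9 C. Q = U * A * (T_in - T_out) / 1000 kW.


dT = 18 - (-9) = 27 K
Q = U * A * dT
  = 8.4 * 1843 * 27
  = 417992.40 W = 417.99 kW


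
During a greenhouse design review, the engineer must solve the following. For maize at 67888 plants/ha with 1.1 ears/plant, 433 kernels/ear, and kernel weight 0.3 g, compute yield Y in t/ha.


Y = density * ears * kernels * kw
  = 67888 * 1.1 * 433 * 0.3 g/ha
  = 9700516.32 g/ha
  = 9700.52 kg/ha = 9.70 t/ha


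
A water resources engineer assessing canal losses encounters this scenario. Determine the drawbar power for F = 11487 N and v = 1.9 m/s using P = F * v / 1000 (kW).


P = F * v / 1000
  = 11487 * 1.9 / 1000
  = 21825.30 / 1000
  = 21.83 kW


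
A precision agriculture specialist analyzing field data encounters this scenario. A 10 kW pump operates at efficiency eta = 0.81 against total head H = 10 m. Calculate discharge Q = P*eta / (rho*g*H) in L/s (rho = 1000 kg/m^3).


Q = (P * 1000 * eta) / (rho * g * H)
  = (10 * 1000 * 0.81) / (1000 * 9.81 * 10)
  = 8100 / 98100
  = 0.08257 m^3/s = 82.57 L/s


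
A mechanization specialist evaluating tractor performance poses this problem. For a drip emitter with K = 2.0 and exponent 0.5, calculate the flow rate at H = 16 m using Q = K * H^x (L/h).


Q = K * H^x
  = 2.0 * 16^0.5
  = 2.0 * 4
  = 8 L/h


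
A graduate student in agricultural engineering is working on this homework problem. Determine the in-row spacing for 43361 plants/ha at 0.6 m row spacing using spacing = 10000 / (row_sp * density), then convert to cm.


spacing = 10000 / (row_sp * density)
        = 10000 / (0.6 * 43361)
        = 10000 / 26016.60
        = 0.38437 m = 38.44 cm


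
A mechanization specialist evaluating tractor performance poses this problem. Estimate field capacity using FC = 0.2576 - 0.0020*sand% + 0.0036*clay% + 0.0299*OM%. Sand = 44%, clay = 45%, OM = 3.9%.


FC = 0.2576 - 0.0020*44 + 0.0036*45 + 0.0299*3.9
   = 0.2576 - 0.0880 + 0.1620 + 0.1166
   = 0.4482


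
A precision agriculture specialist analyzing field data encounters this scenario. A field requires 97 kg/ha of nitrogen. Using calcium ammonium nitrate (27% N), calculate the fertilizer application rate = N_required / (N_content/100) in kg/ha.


Rate = N_required / (N_content / 100)
     = 97 / (27 / 100)
     = 97 / 0.27
     = 359.26 kg/ha


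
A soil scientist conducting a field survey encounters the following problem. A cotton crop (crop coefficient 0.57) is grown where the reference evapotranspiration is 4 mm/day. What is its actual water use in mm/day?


ETc = Kc * ET0
    = 0.57 * 4
    = 2.28 mm/day


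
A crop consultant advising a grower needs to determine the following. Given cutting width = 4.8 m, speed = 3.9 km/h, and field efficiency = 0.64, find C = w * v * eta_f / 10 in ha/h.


C = w * v * eta_f / 10
  = 4.8 * 3.9 * 0.64 / 10
  = 11.98 / 10
  = 1.20 ha/h


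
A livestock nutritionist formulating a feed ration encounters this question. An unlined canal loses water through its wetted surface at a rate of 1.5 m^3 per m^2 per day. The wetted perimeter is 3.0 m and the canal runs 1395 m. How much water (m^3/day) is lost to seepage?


S = C * P * L
  = 1.5 * 3.0 * 1395
  = 6277.50 m^3/day


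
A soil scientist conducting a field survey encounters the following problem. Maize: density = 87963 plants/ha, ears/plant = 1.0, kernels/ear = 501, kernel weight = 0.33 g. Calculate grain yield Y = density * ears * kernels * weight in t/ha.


Y = density * ears * kernels * kw
  = 87963 * 1.0 * 501 * 0.33 g/ha
  = 14542922.79 g/ha
  = 14542.92 kg/ha = 14.54 t/ha


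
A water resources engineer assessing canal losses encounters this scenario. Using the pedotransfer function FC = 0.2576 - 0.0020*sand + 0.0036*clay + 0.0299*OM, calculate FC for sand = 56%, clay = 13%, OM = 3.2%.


FC = 0.2576 - 0.0020*56 + 0.0036*13 + 0.0299*3.2
   = 0.2576 - 0.1120 + 0.0468 + 0.0957
   = 0.2881


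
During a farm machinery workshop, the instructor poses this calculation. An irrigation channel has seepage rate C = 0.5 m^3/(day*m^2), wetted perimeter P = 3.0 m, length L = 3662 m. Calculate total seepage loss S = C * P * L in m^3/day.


S = C * P * L
  = 0.5 * 3.0 * 3662
  = 5493 m^3/day


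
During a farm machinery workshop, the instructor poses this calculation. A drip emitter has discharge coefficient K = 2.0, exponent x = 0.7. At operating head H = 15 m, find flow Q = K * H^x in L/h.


Q = K * H^x
  = 2.0 * 15^0.7
  = 2.0 * 6.6568
  = 13.31 L/h


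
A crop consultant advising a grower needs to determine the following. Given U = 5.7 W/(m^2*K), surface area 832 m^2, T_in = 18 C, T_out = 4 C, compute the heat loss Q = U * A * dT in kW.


dT = 18 - (4) = 14 K
Q = U * A * dT
  = 5.7 * 832 * 14
  = 66393.60 W = 66.39 kW


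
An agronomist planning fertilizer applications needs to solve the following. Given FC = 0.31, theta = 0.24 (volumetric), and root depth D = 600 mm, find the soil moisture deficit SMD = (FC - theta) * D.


SMD = (FC - theta) * D
    = (0.31 - 0.24) * 600
    = 0.070 * 600
    = 42 mm


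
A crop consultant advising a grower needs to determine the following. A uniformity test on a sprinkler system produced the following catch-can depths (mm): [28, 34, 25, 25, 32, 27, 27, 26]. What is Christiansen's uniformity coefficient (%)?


xbar = 224 / 8 = 28
sum|xi - xbar| = 20
CU = 100 * (1 - 20 / (8 * 28))
   = 100 * (1 - 0.0893)
   = 91.07%


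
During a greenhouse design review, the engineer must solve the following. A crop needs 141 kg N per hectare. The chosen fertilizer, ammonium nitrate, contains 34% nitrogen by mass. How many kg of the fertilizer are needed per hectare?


Rate = N_required / (N_content / 100)
     = 141 / (34 / 100)
     = 141 / 0.34
     = 414.71 kg/ha


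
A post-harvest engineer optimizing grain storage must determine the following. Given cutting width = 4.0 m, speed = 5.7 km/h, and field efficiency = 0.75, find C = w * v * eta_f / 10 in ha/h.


C = w * v * eta_f / 10
  = 4.0 * 5.7 * 0.75 / 10
  = 17.10 / 10
  = 1.71 ha/h


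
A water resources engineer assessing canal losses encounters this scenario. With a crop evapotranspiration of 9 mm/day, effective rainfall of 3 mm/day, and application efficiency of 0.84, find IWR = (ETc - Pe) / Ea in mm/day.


IWR = (ETc - Pe) / Ea
    = (9 - 3) / 0.84
    = 6 / 0.84
    = 7.14 mm/day


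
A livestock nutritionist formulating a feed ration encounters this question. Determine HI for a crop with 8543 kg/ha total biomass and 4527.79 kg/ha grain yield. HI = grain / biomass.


HI = grain_yield / biomass
   = 4527.79 / 8543
   = 0.53


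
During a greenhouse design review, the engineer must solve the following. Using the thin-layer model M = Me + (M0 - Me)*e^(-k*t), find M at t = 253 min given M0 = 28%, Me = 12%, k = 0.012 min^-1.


M = Me + (M0 - Me) * e^(-k*t)
  = 12 + (28 - 12) * e^(-0.012*253)
  = 12 + 16 * e^(-3.036)
  = 12 + 16 * 0.04803
  = 12 + 0.7684
  = 12.77%


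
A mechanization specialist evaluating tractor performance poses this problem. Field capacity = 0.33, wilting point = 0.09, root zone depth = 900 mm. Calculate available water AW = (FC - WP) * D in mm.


AW = (FC - WP) * D
   = (0.33 - 0.09) * 900
   = 0.24 * 900
   = 216 mm


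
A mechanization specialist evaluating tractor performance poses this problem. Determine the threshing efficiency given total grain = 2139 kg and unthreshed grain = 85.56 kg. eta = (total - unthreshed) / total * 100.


eta = (total - unthreshed) / total * 100
    = (2139 - 85.56) / 2139 * 100
    = 2053.44 / 2139 * 100
    = 96%


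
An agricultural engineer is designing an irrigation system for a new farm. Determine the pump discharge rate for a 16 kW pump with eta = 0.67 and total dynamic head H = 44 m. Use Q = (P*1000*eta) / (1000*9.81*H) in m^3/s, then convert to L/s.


Q = (P * 1000 * eta) / (rho * g * H)
  = (16 * 1000 * 0.67) / (1000 * 9.81 * 44)
  = 10720 / 431640
  = 0.02484 m^3/s = 24.84 L/s


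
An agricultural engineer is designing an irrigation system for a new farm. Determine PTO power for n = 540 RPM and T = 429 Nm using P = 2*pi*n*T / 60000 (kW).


P = 2*pi*n*T / 60000
  = 2*pi * 540 * 429 / 60000
  = 1455562.71 / 60000
  = 24.26 kW


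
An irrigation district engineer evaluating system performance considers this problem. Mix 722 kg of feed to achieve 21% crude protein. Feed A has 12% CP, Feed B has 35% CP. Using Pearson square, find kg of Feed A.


parts_A = CP_b - target = 35 - 21 = 14
parts_B = target - CP_a = 21 - 12 = 9
total_parts = 14 + 9 = 23
Feed A = 722 * 14 / 23 = 439.48 kg
Feed B = 722 * 9 / 23 = 282.52 kg

439.48 kg


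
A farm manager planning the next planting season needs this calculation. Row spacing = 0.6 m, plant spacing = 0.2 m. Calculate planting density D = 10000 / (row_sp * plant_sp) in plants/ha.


D = 10000 / (row_sp * plant_sp)
  = 10000 / (0.6 * 0.2)
  = 10000 / 0.1200
  = 83333.33 plants/ha


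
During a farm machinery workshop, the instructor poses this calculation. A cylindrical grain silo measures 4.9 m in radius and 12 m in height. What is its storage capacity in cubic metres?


V = pi * r^2 * h
  = pi * 4.9^2 * 12
  = pi * 24.01 * 12
  = 905.16 m^3


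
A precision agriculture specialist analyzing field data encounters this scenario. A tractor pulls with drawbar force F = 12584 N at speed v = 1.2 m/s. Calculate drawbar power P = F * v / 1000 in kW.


P = F * v / 1000
  = 12584 * 1.2 / 1000
  = 15100.80 / 1000
  = 15.10 kW


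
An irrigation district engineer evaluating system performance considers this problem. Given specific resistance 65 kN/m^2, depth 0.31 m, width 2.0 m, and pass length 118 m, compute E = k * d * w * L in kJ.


E = k * d * w * L
  = 65 * 0.31 * 2.0 * 118
  = 4755.40 kJ


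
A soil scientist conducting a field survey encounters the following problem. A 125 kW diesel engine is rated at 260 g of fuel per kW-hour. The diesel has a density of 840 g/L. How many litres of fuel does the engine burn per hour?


FC = P * BSFC / rho_fuel
   = 125 * 260 / 840
   = 32500 / 840
   = 38.69 L/h


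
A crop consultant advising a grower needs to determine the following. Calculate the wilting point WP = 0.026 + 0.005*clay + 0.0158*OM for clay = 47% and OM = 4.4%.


WP = 0.026 + 0.005*47 + 0.0158*4.4
   = 0.026 + 0.2350 + 0.0695
   = 0.3305


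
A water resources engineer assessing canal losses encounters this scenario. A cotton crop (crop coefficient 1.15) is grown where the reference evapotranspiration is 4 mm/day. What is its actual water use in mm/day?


ETc = Kc * ET0
    = 1.15 * 4
    = 4.60 mm/day


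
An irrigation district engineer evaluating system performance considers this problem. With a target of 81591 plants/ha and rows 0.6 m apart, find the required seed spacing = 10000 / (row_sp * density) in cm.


spacing = 10000 / (row_sp * density)
        = 10000 / (0.6 * 81591)
        = 10000 / 48954.60
        = 0.20427 m = 20.43 cm


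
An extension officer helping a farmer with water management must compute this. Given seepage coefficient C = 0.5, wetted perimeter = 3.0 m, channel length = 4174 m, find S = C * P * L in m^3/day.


S = C * P * L
  = 0.5 * 3.0 * 4174
  = 6261 m^3/day


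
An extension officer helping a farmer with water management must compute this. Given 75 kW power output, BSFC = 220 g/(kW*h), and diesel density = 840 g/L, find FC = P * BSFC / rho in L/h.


FC = P * BSFC / rho_fuel
   = 75 * 220 / 840
   = 16500 / 840
   = 19.64 L/h


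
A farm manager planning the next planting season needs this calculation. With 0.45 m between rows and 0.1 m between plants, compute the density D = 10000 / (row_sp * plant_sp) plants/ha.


D = 10000 / (row_sp * plant_sp)
  = 10000 / (0.45 * 0.1)
  = 10000 / 0.0450
  = 222222.22 plants/ha


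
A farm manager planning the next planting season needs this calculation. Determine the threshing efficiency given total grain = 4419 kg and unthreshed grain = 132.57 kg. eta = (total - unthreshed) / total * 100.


eta = (total - unthreshed) / total * 100
    = (4419 - 132.57) / 4419 * 100
    = 4286.43 / 4419 * 100
    = 97%


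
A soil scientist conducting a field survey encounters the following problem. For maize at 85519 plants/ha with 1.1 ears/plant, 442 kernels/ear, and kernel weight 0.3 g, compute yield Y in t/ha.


Y = density * ears * kernels * kw
  = 85519 * 1.1 * 442 * 0.3 g/ha
  = 12473801.34 g/ha
  = 12473.80 kg/ha = 12.47 t/ha


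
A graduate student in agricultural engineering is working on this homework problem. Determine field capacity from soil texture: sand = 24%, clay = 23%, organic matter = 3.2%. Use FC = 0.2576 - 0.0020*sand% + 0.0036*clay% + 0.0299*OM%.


FC = 0.2576 - 0.0020*24 + 0.0036*23 + 0.0299*3.2
   = 0.2576 - 0.0480 + 0.0828 + 0.0957
   = 0.3881


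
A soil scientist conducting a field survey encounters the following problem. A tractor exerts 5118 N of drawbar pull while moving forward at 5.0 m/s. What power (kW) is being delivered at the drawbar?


P = F * v / 1000
  = 5118 * 5.0 / 1000
  = 25590 / 1000
  = 25.59 kW


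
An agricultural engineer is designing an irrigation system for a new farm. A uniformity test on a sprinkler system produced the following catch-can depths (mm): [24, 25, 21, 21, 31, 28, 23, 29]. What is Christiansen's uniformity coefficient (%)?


xbar = 202 / 8 = 25.250
sum|xi - xbar| = 24.500
CU = 100 * (1 - 24.500 / (8 * 25.250))
   = 100 * (1 - 0.1213)
   = 87.87%


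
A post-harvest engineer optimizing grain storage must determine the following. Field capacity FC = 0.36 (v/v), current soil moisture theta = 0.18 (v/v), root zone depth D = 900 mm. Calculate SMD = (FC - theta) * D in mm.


SMD = (FC - theta) * D
    = (0.36 - 0.18) * 900
    = 0.180 * 900
    = 162 mm


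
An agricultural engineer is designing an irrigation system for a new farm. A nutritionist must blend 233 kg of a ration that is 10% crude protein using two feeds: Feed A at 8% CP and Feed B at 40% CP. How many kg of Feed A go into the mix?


parts_A = CP_b - target = 40 - 10 = 30
parts_B = target - CP_a = 10 - 8 = 2
total_parts = 30 + 2 = 32
Feed A = 233 * 30 / 32 = 218.44 kg
Feed B = 233 * 2 / 32 = 14.56 kg

218.44 kg


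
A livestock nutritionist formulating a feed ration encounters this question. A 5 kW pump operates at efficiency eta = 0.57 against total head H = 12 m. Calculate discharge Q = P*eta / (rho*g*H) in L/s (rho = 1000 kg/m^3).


Q = (P * 1000 * eta) / (rho * g * H)
  = (5 * 1000 * 0.57) / (1000 * 9.81 * 12)
  = 2850 / 117720
  = 0.02421 m^3/s = 24.21 L/s


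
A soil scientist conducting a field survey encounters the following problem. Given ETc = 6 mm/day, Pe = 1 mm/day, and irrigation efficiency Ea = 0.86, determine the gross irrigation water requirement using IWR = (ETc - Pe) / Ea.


IWR = (ETc - Pe) / Ea
    = (6 - 1) / 0.86
    = 5 / 0.86
    = 5.81 mm/day


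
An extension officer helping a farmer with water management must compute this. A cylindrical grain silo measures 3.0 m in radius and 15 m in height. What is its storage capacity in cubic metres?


V = pi * r^2 * h
  = pi * 3.0^2 * 15
  = pi * 9 * 15
  = 424.12 m^3


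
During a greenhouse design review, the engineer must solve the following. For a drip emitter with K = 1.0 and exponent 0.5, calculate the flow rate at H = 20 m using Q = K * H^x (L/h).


Q = K * H^x
  = 1.0 * 20^0.5
  = 1.0 * 4.4721
  = 4.47 L/h


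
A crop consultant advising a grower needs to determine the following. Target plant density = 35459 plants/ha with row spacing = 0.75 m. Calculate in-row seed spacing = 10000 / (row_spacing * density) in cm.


spacing = 10000 / (row_sp * density)
        = 10000 / (0.75 * 35459)
        = 10000 / 26594.25
        = 0.37602 m = 37.60 cm


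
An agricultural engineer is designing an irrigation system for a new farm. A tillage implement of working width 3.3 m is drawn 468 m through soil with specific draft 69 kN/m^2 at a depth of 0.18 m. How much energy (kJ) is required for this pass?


E = k * d * w * L
  = 69 * 0.18 * 3.3 * 468
  = 19181.45 kJ


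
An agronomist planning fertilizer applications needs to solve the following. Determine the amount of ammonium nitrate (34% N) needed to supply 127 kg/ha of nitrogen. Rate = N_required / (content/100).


Rate = N_required / (N_content / 100)
     = 127 / (34 / 100)
     = 127 / 0.34
     = 373.53 kg/ha


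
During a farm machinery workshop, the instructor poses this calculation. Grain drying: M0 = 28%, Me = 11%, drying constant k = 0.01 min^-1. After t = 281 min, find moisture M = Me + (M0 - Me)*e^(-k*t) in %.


M = Me + (M0 - Me) * e^(-k*t)
  = 11 + (28 - 11) * e^(-0.01*281)
  = 11 + 17 * e^(-2.810)
  = 11 + 17 * 0.06020
  = 11 + 1.0235
  = 12.02%


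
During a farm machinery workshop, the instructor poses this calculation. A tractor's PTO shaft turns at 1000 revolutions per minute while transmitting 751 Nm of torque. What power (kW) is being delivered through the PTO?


P = 2*pi*n*T / 60000
  = 2*pi * 1000 * 751 / 60000
  = 4718672.17 / 60000
  = 78.64 kW


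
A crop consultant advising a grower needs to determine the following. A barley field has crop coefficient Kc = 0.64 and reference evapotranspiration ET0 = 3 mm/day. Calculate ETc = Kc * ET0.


ETc = Kc * ET0
    = 0.64 * 3
    = 1.92 mm/day


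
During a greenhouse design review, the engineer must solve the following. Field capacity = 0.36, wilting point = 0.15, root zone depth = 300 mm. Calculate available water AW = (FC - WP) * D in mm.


AW = (FC - WP) * D
   = (0.36 - 0.15) * 300
   = 0.21 * 300
   = 63 mm


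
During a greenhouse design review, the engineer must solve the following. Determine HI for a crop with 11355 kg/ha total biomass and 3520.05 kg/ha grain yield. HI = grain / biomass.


HI = grain_yield / biomass
   = 3520.05 / 11355
   = 0.31


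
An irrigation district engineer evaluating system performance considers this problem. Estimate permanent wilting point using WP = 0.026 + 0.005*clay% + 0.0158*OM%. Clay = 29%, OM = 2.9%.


WP = 0.026 + 0.005*29 + 0.0158*2.9
   = 0.026 + 0.1450 + 0.0458
   = 0.2168


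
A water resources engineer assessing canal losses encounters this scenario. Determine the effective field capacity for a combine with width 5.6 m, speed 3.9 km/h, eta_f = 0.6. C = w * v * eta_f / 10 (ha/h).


C = w * v * eta_f / 10
  = 5.6 * 3.9 * 0.6 / 10
  = 13.10 / 10
  = 1.31 ha/h


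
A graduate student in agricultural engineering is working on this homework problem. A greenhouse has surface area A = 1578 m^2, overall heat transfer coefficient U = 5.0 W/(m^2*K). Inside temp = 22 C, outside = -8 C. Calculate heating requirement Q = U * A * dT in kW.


dT = 22 - (-8) = 30 K
Q = U * A * dT
  = 5.0 * 1578 * 30
  = 236700 W = 236.70 kW


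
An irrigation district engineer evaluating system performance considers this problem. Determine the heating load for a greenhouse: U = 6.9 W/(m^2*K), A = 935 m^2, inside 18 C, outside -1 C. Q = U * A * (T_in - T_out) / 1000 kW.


dT = 18 - (-1) = 19 K
Q = U * A * dT
  = 6.9 * 935 * 19
  = 122578.50 W = 122.58 kW


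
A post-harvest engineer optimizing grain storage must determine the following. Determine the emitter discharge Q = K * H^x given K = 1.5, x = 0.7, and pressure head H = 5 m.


Q = K * H^x
  = 1.5 * 5^0.7
  = 1.5 * 3.0852
  = 4.63 L/h


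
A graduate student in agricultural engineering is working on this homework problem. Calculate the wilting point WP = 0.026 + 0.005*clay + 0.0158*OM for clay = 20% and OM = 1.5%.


WP = 0.026 + 0.005*20 + 0.0158*1.5
   = 0.026 + 0.1000 + 0.0237
   = 0.1497


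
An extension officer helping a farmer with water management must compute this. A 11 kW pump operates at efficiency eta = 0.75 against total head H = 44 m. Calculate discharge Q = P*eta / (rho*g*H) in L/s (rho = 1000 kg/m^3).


Q = (P * 1000 * eta) / (rho * g * H)
  = (11 * 1000 * 0.75) / (1000 * 9.81 * 44)
  = 8250 / 431640
  = 0.01911 m^3/s = 19.11 L/s


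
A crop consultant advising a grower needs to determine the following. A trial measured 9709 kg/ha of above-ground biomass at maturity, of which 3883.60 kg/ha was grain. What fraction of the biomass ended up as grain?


HI = grain_yield / biomass
   = 3883.60 / 9709
   = 0.40


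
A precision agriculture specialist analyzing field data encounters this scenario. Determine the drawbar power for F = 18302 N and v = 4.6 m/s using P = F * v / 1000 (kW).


P = F * v / 1000
  = 18302 * 4.6 / 1000
  = 84189.20 / 1000
  = 84.19 kW


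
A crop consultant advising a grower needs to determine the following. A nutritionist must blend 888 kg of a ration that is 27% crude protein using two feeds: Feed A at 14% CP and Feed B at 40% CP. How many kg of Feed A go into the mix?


parts_A = CP_b - target = 40 - 27 = 13
parts_B = target - CP_a = 27 - 14 = 13
total_parts = 13 + 13 = 26
Feed A = 888 * 13 / 26 = 444 kg
Feed B = 888 * 13 / 26 = 444 kg


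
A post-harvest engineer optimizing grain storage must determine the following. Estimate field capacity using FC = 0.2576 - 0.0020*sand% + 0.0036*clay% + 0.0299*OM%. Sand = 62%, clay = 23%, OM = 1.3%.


FC = 0.2576 - 0.0020*62 + 0.0036*23 + 0.0299*1.3
   = 0.2576 - 0.1240 + 0.0828 + 0.0389
   = 0.2553


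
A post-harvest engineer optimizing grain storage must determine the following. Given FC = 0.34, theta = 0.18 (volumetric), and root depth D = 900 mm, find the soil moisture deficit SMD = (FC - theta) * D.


SMD = (FC - theta) * D
    = (0.34 - 0.18) * 900
    = 0.160 * 900
    = 144 mm


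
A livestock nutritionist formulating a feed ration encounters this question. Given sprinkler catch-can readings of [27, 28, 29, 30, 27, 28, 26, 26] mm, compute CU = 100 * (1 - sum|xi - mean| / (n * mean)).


xbar = 221 / 8 = 27.625
sum|xi - xbar| = 9
CU = 100 * (1 - 9 / (8 * 27.625))
   = 100 * (1 - 0.0407)
   = 95.93%


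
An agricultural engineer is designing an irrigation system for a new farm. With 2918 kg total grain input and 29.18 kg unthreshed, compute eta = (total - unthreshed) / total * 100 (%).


eta = (total - unthreshed) / total * 100
    = (2918 - 29.18) / 2918 * 100
    = 2888.82 / 2918 * 100
    = 99%


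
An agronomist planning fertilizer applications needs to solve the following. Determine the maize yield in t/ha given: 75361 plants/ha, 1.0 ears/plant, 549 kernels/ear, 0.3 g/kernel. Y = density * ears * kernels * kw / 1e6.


Y = density * ears * kernels * kw
  = 75361 * 1.0 * 549 * 0.3 g/ha
  = 12411956.70 g/ha
  = 12411.96 kg/ha = 12.41 t/ha


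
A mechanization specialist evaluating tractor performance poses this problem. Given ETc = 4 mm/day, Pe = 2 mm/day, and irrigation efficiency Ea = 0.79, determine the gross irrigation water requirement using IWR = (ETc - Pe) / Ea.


IWR = (ETc - Pe) / Ea
    = (4 - 2) / 0.79
    = 2 / 0.79
    = 2.53 mm/day


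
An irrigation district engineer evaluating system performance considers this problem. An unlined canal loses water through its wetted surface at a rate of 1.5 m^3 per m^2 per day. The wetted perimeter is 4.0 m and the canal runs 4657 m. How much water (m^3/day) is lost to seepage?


S = C * P * L
  = 1.5 * 4.0 * 4657
  = 27942 m^3/day


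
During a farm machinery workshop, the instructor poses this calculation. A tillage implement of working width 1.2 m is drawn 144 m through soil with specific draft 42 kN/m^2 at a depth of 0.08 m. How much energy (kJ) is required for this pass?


E = k * d * w * L
  = 42 * 0.08 * 1.2 * 144
  = 580.61 kJ


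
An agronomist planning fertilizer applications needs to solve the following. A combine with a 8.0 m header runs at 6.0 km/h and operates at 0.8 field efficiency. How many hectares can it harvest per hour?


C = w * v * eta_f / 10
  = 8.0 * 6.0 * 0.8 / 10
  = 38.40 / 10
  = 3.84 ha/h


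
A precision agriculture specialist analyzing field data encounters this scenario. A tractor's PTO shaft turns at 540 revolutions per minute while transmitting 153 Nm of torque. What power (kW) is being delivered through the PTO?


P = 2*pi*n*T / 60000
  = 2*pi * 540 * 153 / 60000
  = 519116.77 / 60000
  = 8.65 kW


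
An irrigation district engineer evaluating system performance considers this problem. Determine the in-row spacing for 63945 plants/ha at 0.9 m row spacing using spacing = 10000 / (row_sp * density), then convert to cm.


spacing = 10000 / (row_sp * density)
        = 10000 / (0.9 * 63945)
        = 10000 / 57550.50
        = 0.17376 m = 17.38 cm


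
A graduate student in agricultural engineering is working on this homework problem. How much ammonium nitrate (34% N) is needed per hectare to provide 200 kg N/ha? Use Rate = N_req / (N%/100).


Rate = N_required / (N_content / 100)
     = 200 / (34 / 100)
     = 200 / 0.34
     = 588.24 kg/ha


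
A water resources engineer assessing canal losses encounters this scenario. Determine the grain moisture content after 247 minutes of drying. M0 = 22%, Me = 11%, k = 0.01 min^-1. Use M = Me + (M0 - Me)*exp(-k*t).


M = Me + (M0 - Me) * e^(-k*t)
  = 11 + (22 - 11) * e^(-0.01*247)
  = 11 + 11 * e^(-2.470)
  = 11 + 11 * 0.08458
  = 11 + 0.9304
  = 11.93%


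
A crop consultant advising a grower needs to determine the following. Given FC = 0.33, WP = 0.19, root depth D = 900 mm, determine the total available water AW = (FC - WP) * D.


AW = (FC - WP) * D
   = (0.33 - 0.19) * 900
   = 0.14 * 900
   = 126 mm


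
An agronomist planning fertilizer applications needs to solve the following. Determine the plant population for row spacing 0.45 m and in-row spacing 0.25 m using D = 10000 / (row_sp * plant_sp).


D = 10000 / (row_sp * plant_sp)
  = 10000 / (0.45 * 0.25)
  = 10000 / 0.1125
  = 88888.89 plants/ha


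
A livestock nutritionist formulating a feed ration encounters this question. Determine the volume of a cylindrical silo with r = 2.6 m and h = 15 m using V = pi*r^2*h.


V = pi * r^2 * h
  = pi * 2.6^2 * 15
  = pi * 6.76 * 15
  = 318.56 m^3


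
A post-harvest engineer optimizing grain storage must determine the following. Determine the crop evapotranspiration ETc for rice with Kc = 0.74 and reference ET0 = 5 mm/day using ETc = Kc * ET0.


ETc = Kc * ET0
    = 0.74 * 5
    = 3.70 mm/day


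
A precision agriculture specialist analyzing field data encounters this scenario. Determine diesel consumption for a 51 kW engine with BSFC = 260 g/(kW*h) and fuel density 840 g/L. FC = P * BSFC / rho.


FC = P * BSFC / rho_fuel
   = 51 * 260 / 840
   = 13260 / 840
   = 15.79 L/h


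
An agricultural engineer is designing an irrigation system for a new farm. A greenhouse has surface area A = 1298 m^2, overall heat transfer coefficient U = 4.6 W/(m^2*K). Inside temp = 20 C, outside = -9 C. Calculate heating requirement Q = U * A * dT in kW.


dT = 20 - (-9) = 29 K
Q = U * A * dT
  = 4.6 * 1298 * 29
  = 173153.20 W = 173.15 kW


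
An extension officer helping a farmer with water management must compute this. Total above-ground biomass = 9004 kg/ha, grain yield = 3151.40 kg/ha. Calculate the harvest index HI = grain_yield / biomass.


HI = grain_yield / biomass
   = 3151.40 / 9004
   = 0.35


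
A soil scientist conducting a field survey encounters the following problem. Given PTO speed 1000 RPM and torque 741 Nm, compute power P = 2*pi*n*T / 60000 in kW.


P = 2*pi*n*T / 60000
  = 2*pi * 1000 * 741 / 60000
  = 4655840.31 / 60000
  = 77.60 kW


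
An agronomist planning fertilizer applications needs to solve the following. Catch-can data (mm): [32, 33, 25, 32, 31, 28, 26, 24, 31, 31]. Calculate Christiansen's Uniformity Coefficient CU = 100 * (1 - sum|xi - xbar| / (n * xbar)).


xbar = 293 / 10 = 29.300
sum|xi - xbar| = 28.400
CU = 100 * (1 - 28.400 / (10 * 29.300))
   = 100 * (1 - 0.0969)
   = 90.31%


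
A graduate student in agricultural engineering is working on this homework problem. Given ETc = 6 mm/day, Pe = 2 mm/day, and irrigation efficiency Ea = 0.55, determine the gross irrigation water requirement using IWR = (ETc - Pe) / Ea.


IWR = (ETc - Pe) / Ea
    = (6 - 2) / 0.55
    = 4 / 0.55
    = 7.27 mm/day


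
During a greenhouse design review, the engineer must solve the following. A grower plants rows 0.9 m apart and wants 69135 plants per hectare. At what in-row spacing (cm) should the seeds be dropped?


spacing = 10000 / (row_sp * density)
        = 10000 / (0.9 * 69135)
        = 10000 / 62221.50
        = 0.16072 m = 16.07 cm


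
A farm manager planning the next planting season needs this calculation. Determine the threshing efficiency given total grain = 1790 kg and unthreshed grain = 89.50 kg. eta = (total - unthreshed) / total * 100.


eta = (total - unthreshed) / total * 100
    = (1790 - 89.50) / 1790 * 100
    = 1700.50 / 1790 * 100
    = 95%


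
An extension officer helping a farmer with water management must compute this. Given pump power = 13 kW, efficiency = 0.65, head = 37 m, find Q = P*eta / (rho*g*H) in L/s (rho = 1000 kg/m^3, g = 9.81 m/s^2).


Q = (P * 1000 * eta) / (rho * g * H)
  = (13 * 1000 * 0.65) / (1000 * 9.81 * 37)
  = 8450 / 362970
  = 0.02328 m^3/s = 23.28 L/s


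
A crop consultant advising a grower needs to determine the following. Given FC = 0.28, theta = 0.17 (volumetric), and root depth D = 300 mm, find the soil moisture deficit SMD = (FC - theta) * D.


SMD = (FC - theta) * D
    = (0.28 - 0.17) * 300
    = 0.110 * 300
    = 33 mm


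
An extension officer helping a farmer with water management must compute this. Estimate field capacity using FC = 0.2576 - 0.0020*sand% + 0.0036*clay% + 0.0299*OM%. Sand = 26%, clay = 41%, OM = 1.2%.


FC = 0.2576 - 0.0020*26 + 0.0036*41 + 0.0299*1.2
   = 0.2576 - 0.0520 + 0.1476 + 0.0359
   = 0.3891


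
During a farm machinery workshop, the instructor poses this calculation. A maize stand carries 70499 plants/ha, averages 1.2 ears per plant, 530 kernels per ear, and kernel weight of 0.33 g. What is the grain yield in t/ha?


Y = density * ears * kernels * kw
  = 70499 * 1.2 * 530 * 0.33 g/ha
  = 14796330.12 g/ha
  = 14796.33 kg/ha = 14.80 t/ha


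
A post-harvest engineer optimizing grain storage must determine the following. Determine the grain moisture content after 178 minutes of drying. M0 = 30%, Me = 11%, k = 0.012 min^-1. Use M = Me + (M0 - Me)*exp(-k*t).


M = Me + (M0 - Me) * e^(-k*t)
  = 11 + (30 - 11) * e^(-0.012*178)
  = 11 + 19 * e^(-2.136)
  = 11 + 19 * 0.11813
  = 11 + 2.2444
  = 13.24%


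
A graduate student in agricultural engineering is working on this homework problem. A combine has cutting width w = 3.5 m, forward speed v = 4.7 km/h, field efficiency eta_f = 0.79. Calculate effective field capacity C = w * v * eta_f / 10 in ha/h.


C = w * v * eta_f / 10
  = 3.5 * 4.7 * 0.79 / 10
  = 13.00 / 10
  = 1.30 ha/h


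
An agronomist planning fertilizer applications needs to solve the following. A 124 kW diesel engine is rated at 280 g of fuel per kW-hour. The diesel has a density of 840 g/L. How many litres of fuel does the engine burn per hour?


FC = P * BSFC / rho_fuel
   = 124 * 280 / 840
   = 34720 / 840
   = 41.33 L/h


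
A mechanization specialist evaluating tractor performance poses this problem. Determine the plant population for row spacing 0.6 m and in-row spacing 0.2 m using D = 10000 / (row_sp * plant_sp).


D = 10000 / (row_sp * plant_sp)
  = 10000 / (0.6 * 0.2)
  = 10000 / 0.1200
  = 83333.33 plants/ha


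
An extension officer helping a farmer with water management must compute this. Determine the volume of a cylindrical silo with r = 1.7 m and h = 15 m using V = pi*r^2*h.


V = pi * r^2 * h
  = pi * 1.7^2 * 15
  = pi * 2.89 * 15
  = 136.19 m^3


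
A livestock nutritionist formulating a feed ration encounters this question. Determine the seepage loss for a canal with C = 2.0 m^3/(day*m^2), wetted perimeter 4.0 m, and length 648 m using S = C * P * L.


S = C * P * L
  = 2.0 * 4.0 * 648
  = 5184 m^3/day


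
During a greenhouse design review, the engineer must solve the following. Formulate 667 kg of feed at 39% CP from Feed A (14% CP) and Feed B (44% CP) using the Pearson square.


parts_A = CP_b - target = 44 - 39 = 5
parts_B = target - CP_a = 39 - 14 = 25
total_parts = 5 + 25 = 30
Feed A = 667 * 5 / 30 = 111.17 kg
Feed B = 667 * 25 / 30 = 555.83 kg

111.17 kg


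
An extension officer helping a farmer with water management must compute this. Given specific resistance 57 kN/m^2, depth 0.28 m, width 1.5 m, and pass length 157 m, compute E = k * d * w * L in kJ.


E = k * d * w * L
  = 57 * 0.28 * 1.5 * 157
  = 3758.58 kJ


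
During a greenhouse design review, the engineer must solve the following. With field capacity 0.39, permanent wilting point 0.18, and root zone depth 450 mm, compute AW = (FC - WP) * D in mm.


AW = (FC - WP) * D
   = (0.39 - 0.18) * 450
   = 0.21 * 450
   = 94.50 mm


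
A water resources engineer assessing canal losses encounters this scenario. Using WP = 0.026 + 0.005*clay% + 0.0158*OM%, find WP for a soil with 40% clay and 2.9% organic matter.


WP = 0.026 + 0.005*40 + 0.0158*2.9
   = 0.026 + 0.2000 + 0.0458
   = 0.2718


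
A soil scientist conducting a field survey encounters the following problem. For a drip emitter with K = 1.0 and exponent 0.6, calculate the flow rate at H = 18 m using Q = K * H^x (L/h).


Q = K * H^x
  = 1.0 * 18^0.6
  = 1.0 * 5.6645
  = 5.66 L/h


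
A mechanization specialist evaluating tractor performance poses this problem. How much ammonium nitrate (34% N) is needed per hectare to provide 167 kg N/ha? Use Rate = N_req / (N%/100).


Rate = N_required / (N_content / 100)
     = 167 / (34 / 100)
     = 167 / 0.34
     = 491.18 kg/ha


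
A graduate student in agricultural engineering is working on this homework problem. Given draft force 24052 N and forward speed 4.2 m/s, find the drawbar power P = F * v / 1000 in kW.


P = F * v / 1000
  = 24052 * 4.2 / 1000
  = 101018.40 / 1000
  = 101.02 kW


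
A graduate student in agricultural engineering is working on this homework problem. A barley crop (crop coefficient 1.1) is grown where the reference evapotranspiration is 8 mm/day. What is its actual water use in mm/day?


ETc = Kc * ET0
    = 1.1 * 8
    = 8.80 mm/day


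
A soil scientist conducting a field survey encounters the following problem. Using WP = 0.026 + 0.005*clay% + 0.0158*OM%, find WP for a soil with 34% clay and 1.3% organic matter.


WP = 0.026 + 0.005*34 + 0.0158*1.3
   = 0.026 + 0.1700 + 0.0205
   = 0.2165


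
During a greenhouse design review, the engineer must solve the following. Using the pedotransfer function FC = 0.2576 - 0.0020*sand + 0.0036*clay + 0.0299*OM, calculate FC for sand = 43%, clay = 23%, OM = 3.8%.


FC = 0.2576 - 0.0020*43 + 0.0036*23 + 0.0299*3.8
   = 0.2576 - 0.0860 + 0.0828 + 0.1136
   = 0.3680


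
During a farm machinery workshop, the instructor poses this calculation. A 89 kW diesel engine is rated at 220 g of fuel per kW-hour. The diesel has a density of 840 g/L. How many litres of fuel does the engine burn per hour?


FC = P * BSFC / rho_fuel
   = 89 * 220 / 840
   = 19580 / 840
   = 23.31 L/h


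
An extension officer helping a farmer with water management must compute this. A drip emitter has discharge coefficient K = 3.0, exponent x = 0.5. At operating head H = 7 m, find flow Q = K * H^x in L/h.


Q = K * H^x
  = 3.0 * 7^0.5
  = 3.0 * 2.6458
  = 7.94 L/h


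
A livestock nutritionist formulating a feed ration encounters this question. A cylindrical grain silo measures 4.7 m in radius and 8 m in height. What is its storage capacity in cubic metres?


V = pi * r^2 * h
  = pi * 4.7^2 * 8
  = pi * 22.09 * 8
  = 555.18 m^3


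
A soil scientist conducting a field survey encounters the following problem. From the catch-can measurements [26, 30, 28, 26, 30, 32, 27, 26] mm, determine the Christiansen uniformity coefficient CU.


xbar = 225 / 8 = 28.125
sum|xi - xbar| = 15.250
CU = 100 * (1 - 15.250 / (8 * 28.125))
   = 100 * (1 - 0.0678)
   = 93.22%


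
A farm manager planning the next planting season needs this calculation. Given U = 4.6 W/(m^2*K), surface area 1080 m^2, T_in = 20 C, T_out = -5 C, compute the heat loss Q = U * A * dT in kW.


dT = 20 - (-5) = 25 K
Q = U * A * dT
  = 4.6 * 1080 * 25
  = 124200 W = 124.20 kW


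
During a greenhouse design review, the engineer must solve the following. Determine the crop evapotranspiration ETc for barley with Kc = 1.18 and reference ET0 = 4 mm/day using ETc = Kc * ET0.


ETc = Kc * ET0
    = 1.18 * 4
    = 4.72 mm/day


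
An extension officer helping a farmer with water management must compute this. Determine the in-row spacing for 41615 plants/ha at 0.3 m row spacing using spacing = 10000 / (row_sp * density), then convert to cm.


spacing = 10000 / (row_sp * density)
        = 10000 / (0.3 * 41615)
        = 10000 / 12484.50
        = 0.80099 m = 80.10 cm


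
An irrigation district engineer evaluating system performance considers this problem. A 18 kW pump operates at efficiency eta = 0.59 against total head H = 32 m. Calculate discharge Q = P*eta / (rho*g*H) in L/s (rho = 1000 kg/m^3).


Q = (P * 1000 * eta) / (rho * g * H)
  = (18 * 1000 * 0.59) / (1000 * 9.81 * 32)
  = 10620 / 313920
  = 0.03383 m^3/s = 33.83 L/s


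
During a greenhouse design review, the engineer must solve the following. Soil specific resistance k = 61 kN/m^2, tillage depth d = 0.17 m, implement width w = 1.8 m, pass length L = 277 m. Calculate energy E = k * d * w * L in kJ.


E = k * d * w * L
  = 61 * 0.17 * 1.8 * 277
  = 5170.48 kJ


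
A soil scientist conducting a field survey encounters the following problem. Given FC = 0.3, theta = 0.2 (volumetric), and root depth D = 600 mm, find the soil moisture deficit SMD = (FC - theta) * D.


SMD = (FC - theta) * D
    = (0.3 - 0.2) * 600
    = 0.100 * 600
    = 60 mm


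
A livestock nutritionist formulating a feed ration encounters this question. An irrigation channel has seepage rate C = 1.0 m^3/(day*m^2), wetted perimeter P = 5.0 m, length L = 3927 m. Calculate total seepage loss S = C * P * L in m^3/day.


S = C * P * L
  = 1.0 * 5.0 * 3927
  = 19635 m^3/day


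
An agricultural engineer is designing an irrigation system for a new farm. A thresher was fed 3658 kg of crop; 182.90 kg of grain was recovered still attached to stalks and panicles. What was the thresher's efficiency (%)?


eta = (total - unthreshed) / total * 100
    = (3658 - 182.90) / 3658 * 100
    = 3475.10 / 3658 * 100
    = 95%


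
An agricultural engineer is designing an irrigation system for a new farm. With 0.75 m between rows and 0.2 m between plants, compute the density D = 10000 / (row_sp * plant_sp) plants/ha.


D = 10000 / (row_sp * plant_sp)
  = 10000 / (0.75 * 0.2)
  = 10000 / 0.1500
  = 66666.67 plants/ha
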